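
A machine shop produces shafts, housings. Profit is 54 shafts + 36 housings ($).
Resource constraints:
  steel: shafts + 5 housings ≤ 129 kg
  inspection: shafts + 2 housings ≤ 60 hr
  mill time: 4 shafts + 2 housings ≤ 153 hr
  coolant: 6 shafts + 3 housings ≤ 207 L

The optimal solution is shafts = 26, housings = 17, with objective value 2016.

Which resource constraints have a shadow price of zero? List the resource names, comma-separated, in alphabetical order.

steel: 111/129 (slack 18)
inspection: 60/60 (binding)
mill time: 138/153 (slack 15)
coolant: 207/207 (binding)
By complementary slackness, a constraint with positive slack has shadow price 0 → mill time, steel.

mill time, steel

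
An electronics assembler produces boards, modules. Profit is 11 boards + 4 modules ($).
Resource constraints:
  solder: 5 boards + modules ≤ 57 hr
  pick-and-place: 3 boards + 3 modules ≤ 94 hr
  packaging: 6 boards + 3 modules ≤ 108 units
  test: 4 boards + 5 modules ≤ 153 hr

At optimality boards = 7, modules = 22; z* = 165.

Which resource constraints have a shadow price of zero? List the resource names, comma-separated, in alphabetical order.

pick-and-place, test

solder: 57/57 (binding)
pick-and-place: 87/94 (slack 7)
packaging: 108/108 (binding)
test: 138/153 (slack 15)
By complementary slackness, a constraint with positive slack has shadow price 0 → pick-and-place, test.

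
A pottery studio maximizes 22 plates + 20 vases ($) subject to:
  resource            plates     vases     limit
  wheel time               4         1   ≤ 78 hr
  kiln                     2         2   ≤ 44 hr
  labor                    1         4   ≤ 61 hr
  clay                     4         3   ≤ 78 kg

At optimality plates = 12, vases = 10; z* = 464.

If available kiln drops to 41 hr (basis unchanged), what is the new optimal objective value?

Check each constraint at x*: wheel time 58/78 (slack 20); kiln 44/44 (tight); labor 52/61 (slack 9); clay 78/78 (tight).
Since wheel time, labor are not tight, their duals are 0.
Dual feasibility on the basic columns requires 2·y_kiln + 4·y_clay = 22, 2·y_kiln + 3·y_clay = 20.
→ y_kiln = 7 and y_clay = 2.
Δz = y_kiln·Δb = 7 × (-3) = -21, so new z* = 464 − 21 = 443.

443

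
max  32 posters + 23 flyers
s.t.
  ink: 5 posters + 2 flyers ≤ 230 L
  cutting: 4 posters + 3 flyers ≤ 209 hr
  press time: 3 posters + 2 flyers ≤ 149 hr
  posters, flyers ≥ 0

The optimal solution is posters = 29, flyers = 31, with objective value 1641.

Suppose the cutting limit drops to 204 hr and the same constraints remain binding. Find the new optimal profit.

At the optimum: ink uses 207 of 230 (slack = 23); cutting uses 209 of 209 (binding); press time uses 149 of 149 (binding).
Since ink is not tight, its dual is 0.
Dual feasibility on the basic columns requires 4·y_cutting + 3·y_press time = 32, 3·y_cutting + 2·y_press time = 23.
This yields shadow prices y_cutting = 5, y_press time = 4.
Δz = y_cutting·Δb = 5 × (-5) = -25, so new z* = 1641 − 25 = 1616.

1616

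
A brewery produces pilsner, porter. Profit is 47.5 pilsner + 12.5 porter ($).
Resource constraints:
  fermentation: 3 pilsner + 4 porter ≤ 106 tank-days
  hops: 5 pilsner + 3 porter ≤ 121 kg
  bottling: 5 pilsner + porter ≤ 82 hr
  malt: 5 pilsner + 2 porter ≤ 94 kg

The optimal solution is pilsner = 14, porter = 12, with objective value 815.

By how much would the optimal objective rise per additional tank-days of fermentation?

At the optimum: fermentation uses 90 of 106 (slack = 16); hops uses 106 of 121 (slack = 15); bottling uses 82 of 82 (binding); malt uses 94 of 94 (binding).
Slack constraints have shadow price 0 (complementary slackness).
The binding rows give the dual system: 5·y_bottling + 5·y_malt = 47.5 and 1·y_bottling + 2·y_malt = 12.5.
→ y_bottling = 6.5 and y_malt = 3.
Shadow price of fermentation = 0.

0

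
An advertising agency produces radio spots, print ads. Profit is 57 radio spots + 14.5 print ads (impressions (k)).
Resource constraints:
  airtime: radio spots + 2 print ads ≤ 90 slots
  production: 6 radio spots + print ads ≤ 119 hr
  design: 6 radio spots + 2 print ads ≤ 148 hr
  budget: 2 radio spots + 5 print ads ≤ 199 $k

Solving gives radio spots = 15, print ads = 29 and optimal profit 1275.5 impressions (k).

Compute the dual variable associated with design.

5

At the optimum: airtime uses 73 of 90 (slack = 17); production uses 119 of 119 (binding); design uses 148 of 148 (binding); budget uses 175 of 199 (slack = 24).
Slack constraints have shadow price 0 (complementary slackness).
Dual feasibility on the basic columns requires 6·y_production + 6·y_design = 57, 1·y_production + 2·y_design = 14.5.
Solving: y_production = 4.5, y_design = 5.
Shadow price of design = 5.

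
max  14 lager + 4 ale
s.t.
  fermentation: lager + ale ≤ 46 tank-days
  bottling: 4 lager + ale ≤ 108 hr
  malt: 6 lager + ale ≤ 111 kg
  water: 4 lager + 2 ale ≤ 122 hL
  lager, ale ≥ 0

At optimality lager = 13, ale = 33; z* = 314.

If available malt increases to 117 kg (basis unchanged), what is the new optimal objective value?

326

Binding: fermentation and malt. Non-binding: bottling (23 unused), water (4 unused).
Slack constraints have shadow price 0 (complementary slackness).
From A_Bᵀ y = c: 1·y_fermentation + 6·y_malt = 14; 1·y_fermentation + 1·y_malt = 4.
→ y_fermentation = 2 and y_malt = 2.
Δz = y_malt·Δb = 2 × (6) = 12, so new z* = 314 + 12 = 326.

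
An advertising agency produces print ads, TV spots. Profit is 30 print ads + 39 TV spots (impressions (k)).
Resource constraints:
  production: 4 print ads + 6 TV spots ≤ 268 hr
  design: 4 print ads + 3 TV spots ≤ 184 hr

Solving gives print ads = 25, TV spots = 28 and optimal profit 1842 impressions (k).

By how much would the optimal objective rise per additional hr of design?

2

Check each constraint at x*: production 268/268 (tight); design 184/184 (tight).
The binding rows give the dual system: 4·y_production + 4·y_design = 30 and 6·y_production + 3·y_design = 39.
Solving: y_production = 5.5, y_design = 2.
Shadow price of design = 2.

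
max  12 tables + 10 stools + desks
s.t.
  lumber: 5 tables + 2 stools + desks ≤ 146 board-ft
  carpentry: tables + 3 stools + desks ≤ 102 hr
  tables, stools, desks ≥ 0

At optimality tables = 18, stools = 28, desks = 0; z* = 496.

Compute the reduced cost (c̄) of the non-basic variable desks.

-3

At the optimum: lumber uses 146 of 146 (binding); carpentry uses 102 of 102 (binding).
From A_Bᵀ y = c: 5·y_lumber + 1·y_carpentry = 12; 2·y_lumber + 3·y_carpentry = 10.
Solving: y_lumber = 2, y_carpentry = 2.
Reduced cost of desks: c₃ − yᵀa₃ = 1 − (2·1 + 2·1) = 1 − 4 = -3.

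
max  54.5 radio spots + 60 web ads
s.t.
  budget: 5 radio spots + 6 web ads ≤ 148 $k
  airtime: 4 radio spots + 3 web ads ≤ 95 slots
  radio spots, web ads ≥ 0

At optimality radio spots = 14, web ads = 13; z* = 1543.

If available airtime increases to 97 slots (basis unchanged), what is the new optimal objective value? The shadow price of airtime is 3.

1549

Δb = 2, so new z* = 1543 + (3)·(2) = 1543 + 6 = 1549.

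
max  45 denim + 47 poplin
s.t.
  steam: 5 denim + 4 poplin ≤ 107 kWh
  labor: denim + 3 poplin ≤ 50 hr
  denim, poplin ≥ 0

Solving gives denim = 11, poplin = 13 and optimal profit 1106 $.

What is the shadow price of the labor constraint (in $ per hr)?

5

Both steam and labor are binding at x*.
From A_Bᵀ y = c: 5·y_steam + 1·y_labor = 45; 4·y_steam + 3·y_labor = 47.
This yields shadow prices y_steam = 8, y_labor = 5.
Shadow price of labor = 5.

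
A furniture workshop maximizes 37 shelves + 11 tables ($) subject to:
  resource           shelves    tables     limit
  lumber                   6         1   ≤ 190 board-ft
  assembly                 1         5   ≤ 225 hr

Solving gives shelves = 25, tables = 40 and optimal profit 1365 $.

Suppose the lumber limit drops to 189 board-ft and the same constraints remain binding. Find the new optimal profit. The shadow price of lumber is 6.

Δb = -1, so new z* = 1365 + (6)·(-1) = 1365 − 6 = 1359.

1359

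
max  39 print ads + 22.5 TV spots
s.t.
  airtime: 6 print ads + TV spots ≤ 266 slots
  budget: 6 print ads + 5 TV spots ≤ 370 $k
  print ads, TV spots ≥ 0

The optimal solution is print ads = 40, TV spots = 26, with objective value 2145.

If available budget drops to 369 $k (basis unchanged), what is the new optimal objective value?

2141

Both airtime and budget are binding at x*.
The binding rows give the dual system: 6·y_airtime + 6·y_budget = 39 and 1·y_airtime + 5·y_budget = 22.5.
This yields shadow prices y_airtime = 2.5, y_budget = 4.
Δz = y_budget·Δb = 4 × (-1) = -4, so new z* = 2145 − 4 = 2141.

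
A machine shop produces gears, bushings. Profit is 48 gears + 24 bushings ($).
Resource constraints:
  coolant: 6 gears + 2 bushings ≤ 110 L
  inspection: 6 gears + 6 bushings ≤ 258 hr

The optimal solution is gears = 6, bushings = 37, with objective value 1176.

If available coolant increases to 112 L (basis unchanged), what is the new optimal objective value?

1188

Both coolant and inspection are binding at x*.
Dual feasibility on the basic columns requires 6·y_coolant + 6·y_inspection = 48, 2·y_coolant + 6·y_inspection = 24.
Solving: y_coolant = 6, y_inspection = 2.
Δz = y_coolant·Δb = 6 × (2) = 12, so new z* = 1176 + 12 = 1188.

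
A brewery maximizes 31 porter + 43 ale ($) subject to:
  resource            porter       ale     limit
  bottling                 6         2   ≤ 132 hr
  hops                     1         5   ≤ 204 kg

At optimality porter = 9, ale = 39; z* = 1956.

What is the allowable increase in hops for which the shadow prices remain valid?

126

Binding constraints: bottling, hops. The basis is B = [[6,2],[1,5]] with det 28.
Per unit increase in hops, x* moves by d = (-0.0714, 0.2143).
The basis stays optimal until porter reaches 0; allowable increase = 126 kg.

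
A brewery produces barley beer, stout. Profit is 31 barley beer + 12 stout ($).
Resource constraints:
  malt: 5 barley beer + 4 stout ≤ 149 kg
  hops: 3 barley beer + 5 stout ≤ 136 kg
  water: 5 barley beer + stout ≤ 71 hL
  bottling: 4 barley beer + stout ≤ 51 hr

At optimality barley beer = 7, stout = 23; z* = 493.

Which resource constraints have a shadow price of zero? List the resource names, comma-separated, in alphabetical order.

malt, water

malt: 127/149 (slack 22)
hops: 136/136 (binding)
water: 58/71 (slack 13)
bottling: 51/51 (binding)
By complementary slackness, a constraint with positive slack has shadow price 0 → malt, water.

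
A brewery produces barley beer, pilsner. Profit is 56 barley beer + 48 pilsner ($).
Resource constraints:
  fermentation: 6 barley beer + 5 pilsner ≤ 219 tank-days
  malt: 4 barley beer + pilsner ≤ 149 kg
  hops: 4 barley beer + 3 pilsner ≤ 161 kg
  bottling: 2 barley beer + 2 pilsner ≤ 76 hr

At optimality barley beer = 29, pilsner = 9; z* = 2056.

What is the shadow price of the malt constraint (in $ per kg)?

0

Check each constraint at x*: fermentation 219/219 (tight); malt 125/149 (slack 24); hops 143/161 (slack 18); bottling 76/76 (tight).
By complementary slackness, y = 0 for the non-binding constraints.
The binding rows give the dual system: 6·y_fermentation + 2·y_bottling = 56 and 5·y_fermentation + 2·y_bottling = 48.
This yields shadow prices y_fermentation = 8, y_bottling = 4.
Shadow price of malt = 0.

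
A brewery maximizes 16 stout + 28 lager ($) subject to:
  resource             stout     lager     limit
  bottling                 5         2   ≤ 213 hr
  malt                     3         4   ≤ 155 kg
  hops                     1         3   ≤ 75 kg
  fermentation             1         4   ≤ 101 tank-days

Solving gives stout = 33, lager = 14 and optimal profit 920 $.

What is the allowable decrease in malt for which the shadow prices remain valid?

Binding constraints: malt, hops. The basis is B = [[3,4],[1,3]] with det 5.
Per unit decrease in malt, x* moves by d = (-0.6, 0.2).
The basis stays optimal until stout reaches 0; allowable decrease = 55 kg.

55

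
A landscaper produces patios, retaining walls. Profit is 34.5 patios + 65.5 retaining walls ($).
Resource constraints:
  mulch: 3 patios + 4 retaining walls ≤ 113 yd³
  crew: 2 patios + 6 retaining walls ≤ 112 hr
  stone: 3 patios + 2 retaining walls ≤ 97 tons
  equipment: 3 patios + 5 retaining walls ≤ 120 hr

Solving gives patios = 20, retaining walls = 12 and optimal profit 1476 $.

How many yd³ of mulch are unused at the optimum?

mulch used = 3·20 + 4·12 = 108; slack = 113 − 108 = 5.

5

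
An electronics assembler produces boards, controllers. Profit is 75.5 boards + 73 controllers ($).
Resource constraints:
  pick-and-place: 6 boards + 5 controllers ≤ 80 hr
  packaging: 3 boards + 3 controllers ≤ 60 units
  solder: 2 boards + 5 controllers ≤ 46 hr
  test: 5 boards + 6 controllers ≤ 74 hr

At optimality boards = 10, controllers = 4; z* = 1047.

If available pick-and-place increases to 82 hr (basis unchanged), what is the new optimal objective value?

Binding: pick-and-place and test. Non-binding: packaging (18 unused), solder (6 unused).
Slack constraints have shadow price 0 (complementary slackness).
Dual feasibility on the basic columns requires 6·y_pick-and-place + 5·y_test = 75.5, 5·y_pick-and-place + 6·y_test = 73.
→ y_pick-and-place = 8 and y_test = 5.5.
Δz = y_pick-and-place·Δb = 8 × (2) = 16, so new z* = 1047 + 16 = 1063.

1063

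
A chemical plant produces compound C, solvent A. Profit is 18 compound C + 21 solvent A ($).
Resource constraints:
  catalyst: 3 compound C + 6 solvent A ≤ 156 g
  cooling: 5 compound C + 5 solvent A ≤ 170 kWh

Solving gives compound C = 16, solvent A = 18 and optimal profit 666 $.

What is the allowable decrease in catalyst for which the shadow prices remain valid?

54

Binding constraints: catalyst, cooling. The basis is B = [[3,6],[5,5]] with det -15.
Per unit decrease in catalyst, x* moves by d = (0.3333, -0.3333).
The basis stays optimal until solvent A reaches 0; allowable decrease = 54 g.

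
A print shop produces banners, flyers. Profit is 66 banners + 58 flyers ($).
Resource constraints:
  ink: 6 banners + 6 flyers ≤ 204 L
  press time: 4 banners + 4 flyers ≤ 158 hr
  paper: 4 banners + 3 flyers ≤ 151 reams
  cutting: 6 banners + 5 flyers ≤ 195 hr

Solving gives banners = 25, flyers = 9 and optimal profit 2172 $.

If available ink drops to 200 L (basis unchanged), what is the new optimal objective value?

2160

Binding: ink and cutting. Non-binding: press time (22 unused), paper (24 unused).
By complementary slackness, y = 0 for the non-binding constraints.
The binding rows give the dual system: 6·y_ink + 6·y_cutting = 66 and 6·y_ink + 5·y_cutting = 58.
Solving: y_ink = 3, y_cutting = 8.
Δz = y_ink·Δb = 3 × (-4) = -12, so new z* = 2172 − 12 = 2160.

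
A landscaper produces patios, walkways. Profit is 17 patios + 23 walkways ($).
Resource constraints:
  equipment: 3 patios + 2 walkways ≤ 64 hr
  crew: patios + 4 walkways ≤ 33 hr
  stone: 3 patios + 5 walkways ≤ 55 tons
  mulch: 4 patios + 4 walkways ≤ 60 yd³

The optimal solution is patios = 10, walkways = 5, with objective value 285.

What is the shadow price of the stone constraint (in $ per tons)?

Check each constraint at x*: equipment 40/64 (slack 24); crew 30/33 (slack 3); stone 55/55 (tight); mulch 60/60 (tight).
By complementary slackness, y = 0 for the non-binding constraints.
The binding rows give the dual system: 3·y_stone + 4·y_mulch = 17 and 5·y_stone + 4·y_mulch = 23.
This yields shadow prices y_stone = 3, y_mulch = 2.
Shadow price of stone = 3.

3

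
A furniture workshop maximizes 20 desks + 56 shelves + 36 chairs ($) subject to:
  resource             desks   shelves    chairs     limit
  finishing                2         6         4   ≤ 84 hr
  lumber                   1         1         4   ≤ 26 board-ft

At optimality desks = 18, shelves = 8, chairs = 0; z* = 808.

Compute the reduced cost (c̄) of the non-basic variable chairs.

-8

Both finishing and lumber are binding at x*.
The binding rows give the dual system: 2·y_finishing + 1·y_lumber = 20 and 6·y_finishing + 1·y_lumber = 56.
This yields shadow prices y_finishing = 9, y_lumber = 2.
Reduced cost of chairs: c₃ − yᵀa₃ = 36 − (9·4 + 2·4) = 36 − 44 = -8.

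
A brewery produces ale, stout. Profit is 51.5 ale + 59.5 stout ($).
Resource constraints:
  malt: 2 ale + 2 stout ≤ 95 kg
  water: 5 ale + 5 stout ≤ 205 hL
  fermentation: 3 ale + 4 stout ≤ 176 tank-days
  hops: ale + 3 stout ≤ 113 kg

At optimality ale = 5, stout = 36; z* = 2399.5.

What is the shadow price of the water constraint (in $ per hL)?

Check each constraint at x*: malt 82/95 (slack 13); water 205/205 (tight); fermentation 159/176 (slack 17); hops 113/113 (tight).
Slack constraints have shadow price 0 (complementary slackness).
Dual feasibility on the basic columns requires 5·y_water + 1·y_hops = 51.5, 5·y_water + 3·y_hops = 59.5.
Solving: y_water = 9.5, y_hops = 4.
Shadow price of water = 9.5.

9.5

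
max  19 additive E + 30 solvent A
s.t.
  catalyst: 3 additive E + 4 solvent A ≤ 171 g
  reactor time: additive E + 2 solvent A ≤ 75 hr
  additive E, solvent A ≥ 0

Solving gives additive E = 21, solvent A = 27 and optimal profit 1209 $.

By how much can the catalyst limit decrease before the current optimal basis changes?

21

Binding constraints: catalyst, reactor time. The basis is B = [[3,4],[1,2]] with det 2.
Per unit decrease in catalyst, x* moves by d = (-1, 0.5).
The basis stays optimal until additive E reaches 0; allowable decrease = 21 g.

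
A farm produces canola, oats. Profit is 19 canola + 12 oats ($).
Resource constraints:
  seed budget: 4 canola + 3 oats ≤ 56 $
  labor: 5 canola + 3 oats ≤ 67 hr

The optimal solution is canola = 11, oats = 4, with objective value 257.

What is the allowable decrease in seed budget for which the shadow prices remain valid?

2.4

Binding constraints: seed budget, labor. The basis is B = [[4,3],[5,3]] with det -3.
Per unit decrease in seed budget, x* moves by d = (1, -1.6667).
The basis stays optimal until oats reaches 0; allowable decrease = 2.4 $.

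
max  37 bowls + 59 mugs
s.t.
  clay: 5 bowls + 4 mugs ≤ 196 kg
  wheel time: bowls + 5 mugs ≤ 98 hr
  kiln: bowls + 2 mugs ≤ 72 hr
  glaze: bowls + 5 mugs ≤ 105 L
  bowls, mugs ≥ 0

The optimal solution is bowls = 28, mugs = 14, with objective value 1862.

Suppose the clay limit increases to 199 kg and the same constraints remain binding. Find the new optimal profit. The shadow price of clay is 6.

Δb = 3, so new z* = 1862 + (6)·(3) = 1862 + 18 = 1880.

1880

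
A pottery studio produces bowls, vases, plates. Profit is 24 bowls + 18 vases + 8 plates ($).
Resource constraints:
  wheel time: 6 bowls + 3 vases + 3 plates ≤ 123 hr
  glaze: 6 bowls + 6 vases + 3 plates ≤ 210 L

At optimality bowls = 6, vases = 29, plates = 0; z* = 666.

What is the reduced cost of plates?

Both wheel time and glaze are binding at x*.
From A_Bᵀ y = c: 6·y_wheel time + 6·y_glaze = 24; 3·y_wheel time + 6·y_glaze = 18.
Solving: y_wheel time = 2, y_glaze = 2.
Reduced cost of plates: c₃ − yᵀa₃ = 8 − (2·3 + 2·3) = 8 − 12 = -4.

-4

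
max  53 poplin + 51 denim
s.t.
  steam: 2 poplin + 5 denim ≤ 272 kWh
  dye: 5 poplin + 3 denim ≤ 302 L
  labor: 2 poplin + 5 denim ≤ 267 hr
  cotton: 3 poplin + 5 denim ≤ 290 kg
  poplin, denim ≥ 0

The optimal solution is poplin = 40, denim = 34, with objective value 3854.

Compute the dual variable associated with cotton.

Binding: dye and cotton. Non-binding: steam (22 unused), labor (17 unused).
Since steam, labor are not tight, their duals are 0.
From A_Bᵀ y = c: 5·y_dye + 3·y_cotton = 53; 3·y_dye + 5·y_cotton = 51.
→ y_dye = 7 and y_cotton = 6.
Shadow price of cotton = 6.

6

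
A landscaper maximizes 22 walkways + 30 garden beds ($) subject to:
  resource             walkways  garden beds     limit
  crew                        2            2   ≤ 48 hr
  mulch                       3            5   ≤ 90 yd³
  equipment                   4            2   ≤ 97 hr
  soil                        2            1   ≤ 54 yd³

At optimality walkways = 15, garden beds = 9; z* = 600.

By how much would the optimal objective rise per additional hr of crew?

Check each constraint at x*: crew 48/48 (tight); mulch 90/90 (tight); equipment 78/97 (slack 19); soil 39/54 (slack 15).
Slack constraints have shadow price 0 (complementary slackness).
Dual feasibility on the basic columns requires 2·y_crew + 3·y_mulch = 22, 2·y_crew + 5·y_mulch = 30.
Solving: y_crew = 5, y_mulch = 4.
Shadow price of crew = 5.

5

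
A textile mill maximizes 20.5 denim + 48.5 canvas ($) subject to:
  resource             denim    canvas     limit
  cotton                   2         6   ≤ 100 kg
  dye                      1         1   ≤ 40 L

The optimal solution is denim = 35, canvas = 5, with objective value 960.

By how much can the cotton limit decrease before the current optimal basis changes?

20

Binding constraints: cotton, dye. The basis is B = [[2,6],[1,1]] with det -4.
Per unit decrease in cotton, x* moves by d = (0.25, -0.25).
The basis stays optimal until canvas reaches 0; allowable decrease = 20 kg.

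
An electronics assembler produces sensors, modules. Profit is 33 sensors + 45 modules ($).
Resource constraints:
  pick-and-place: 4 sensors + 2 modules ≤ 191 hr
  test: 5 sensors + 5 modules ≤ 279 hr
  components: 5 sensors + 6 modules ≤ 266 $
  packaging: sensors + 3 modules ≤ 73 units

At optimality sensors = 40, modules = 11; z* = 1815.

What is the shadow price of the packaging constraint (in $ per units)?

Binding: components and packaging. Non-binding: pick-and-place (9 unused), test (24 unused).
By complementary slackness, y = 0 for the non-binding constraints.
The binding rows give the dual system: 5·y_components + 1·y_packaging = 33 and 6·y_components + 3·y_packaging = 45.
Solving: y_components = 6, y_packaging = 3.
Shadow price of packaging = 3.

3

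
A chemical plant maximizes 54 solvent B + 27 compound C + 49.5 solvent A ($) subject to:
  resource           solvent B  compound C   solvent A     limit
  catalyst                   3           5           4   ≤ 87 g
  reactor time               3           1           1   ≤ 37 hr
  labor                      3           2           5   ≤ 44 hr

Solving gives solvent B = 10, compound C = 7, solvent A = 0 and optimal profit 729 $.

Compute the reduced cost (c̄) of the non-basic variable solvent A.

At the optimum: catalyst uses 65 of 87 (slack = 22); reactor time uses 37 of 37 (binding); labor uses 44 of 44 (binding).
By complementary slackness, y = 0 for the non-binding constraint.
From A_Bᵀ y = c: 3·y_reactor time + 3·y_labor = 54; 1·y_reactor time + 2·y_labor = 27.
This yields shadow prices y_reactor time = 9, y_labor = 9.
Reduced cost of solvent A: c₃ − yᵀa₃ = 49.5 − (9·1 + 9·5) = 49.5 − 54 = -4.5.

-4.5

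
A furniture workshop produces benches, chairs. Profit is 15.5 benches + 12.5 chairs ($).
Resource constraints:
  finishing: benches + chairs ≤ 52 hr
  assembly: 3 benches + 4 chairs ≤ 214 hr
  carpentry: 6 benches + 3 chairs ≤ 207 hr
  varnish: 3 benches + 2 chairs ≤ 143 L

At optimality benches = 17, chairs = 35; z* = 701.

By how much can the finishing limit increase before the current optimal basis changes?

Binding constraints: finishing, carpentry. The basis is B = [[1,1],[6,3]] with det -3.
Per unit increase in finishing, x* moves by d = (-1, 2).
The basis stays optimal until assembly becomes binding; allowable increase = 4.6 hr.

4.6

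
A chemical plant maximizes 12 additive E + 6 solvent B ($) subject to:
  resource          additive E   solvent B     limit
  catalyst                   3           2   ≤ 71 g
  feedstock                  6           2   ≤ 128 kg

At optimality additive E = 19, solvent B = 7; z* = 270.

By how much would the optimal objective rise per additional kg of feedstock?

At the optimum: catalyst uses 71 of 71 (binding); feedstock uses 128 of 128 (binding).
From A_Bᵀ y = c: 3·y_catalyst + 6·y_feedstock = 12; 2·y_catalyst + 2·y_feedstock = 6.
Solving: y_catalyst = 2, y_feedstock = 1.
Shadow price of feedstock = 1.

1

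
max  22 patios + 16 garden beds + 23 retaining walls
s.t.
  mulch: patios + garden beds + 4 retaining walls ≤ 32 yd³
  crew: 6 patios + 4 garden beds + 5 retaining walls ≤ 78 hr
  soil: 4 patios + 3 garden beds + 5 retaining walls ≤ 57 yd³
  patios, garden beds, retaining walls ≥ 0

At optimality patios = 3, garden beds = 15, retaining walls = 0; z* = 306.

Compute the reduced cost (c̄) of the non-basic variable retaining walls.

-2

Binding: crew and soil. Non-binding: mulch (14 unused).
Slack constraints have shadow price 0 (complementary slackness).
From A_Bᵀ y = c: 6·y_crew + 4·y_soil = 22; 4·y_crew + 3·y_soil = 16.
→ y_crew = 1 and y_soil = 4.
Reduced cost of retaining walls: c₃ − yᵀa₃ = 23 − (1·5 + 4·5) = 23 − 25 = -2.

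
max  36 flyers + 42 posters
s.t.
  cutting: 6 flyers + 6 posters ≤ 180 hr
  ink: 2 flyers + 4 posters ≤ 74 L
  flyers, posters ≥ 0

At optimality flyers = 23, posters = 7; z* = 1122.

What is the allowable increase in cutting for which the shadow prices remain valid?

42

Binding constraints: cutting, ink. The basis is B = [[6,6],[2,4]] with det 12.
Per unit increase in cutting, x* moves by d = (0.3333, -0.1667).
The basis stays optimal until posters reaches 0; allowable increase = 42 hr.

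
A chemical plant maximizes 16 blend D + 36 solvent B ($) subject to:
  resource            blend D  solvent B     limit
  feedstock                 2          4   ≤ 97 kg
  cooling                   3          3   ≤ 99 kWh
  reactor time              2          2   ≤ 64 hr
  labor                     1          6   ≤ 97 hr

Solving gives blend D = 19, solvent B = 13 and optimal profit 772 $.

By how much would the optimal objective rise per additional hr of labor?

4

Binding: reactor time and labor. Non-binding: feedstock (7 unused), cooling (3 unused).
By complementary slackness, y = 0 for the non-binding constraints.
The binding rows give the dual system: 2·y_reactor time + 1·y_labor = 16 and 2·y_reactor time + 6·y_labor = 36.
Solving: y_reactor time = 6, y_labor = 4.
Shadow price of labor = 4.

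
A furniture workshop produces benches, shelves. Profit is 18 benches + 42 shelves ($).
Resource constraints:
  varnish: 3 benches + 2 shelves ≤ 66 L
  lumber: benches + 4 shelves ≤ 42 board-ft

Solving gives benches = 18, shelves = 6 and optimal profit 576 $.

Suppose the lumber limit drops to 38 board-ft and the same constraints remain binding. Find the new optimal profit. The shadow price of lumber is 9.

Δb = -4, so new z* = 576 + (9)·(-4) = 576 − 36 = 540.

540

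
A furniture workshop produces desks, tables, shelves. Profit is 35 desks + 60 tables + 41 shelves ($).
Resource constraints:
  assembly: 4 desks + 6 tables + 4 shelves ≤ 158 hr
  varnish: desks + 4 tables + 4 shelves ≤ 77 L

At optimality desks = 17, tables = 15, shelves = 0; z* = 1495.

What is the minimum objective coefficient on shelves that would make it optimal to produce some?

Both assembly and varnish are binding at x*.
The binding rows give the dual system: 4·y_assembly + 1·y_varnish = 35 and 6·y_assembly + 4·y_varnish = 60.
This yields shadow prices y_assembly = 8, y_varnish = 3.
shelves enters the basis when its profit ≥ yᵀa₃ = 8·4 + 3·4 = 44.

44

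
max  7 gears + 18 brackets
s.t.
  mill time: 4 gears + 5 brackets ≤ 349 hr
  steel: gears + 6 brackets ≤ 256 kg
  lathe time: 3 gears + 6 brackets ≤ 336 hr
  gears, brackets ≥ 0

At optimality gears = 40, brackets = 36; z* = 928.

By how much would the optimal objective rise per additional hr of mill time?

Binding: steel and lathe time. Non-binding: mill time (9 unused).
By complementary slackness, y = 0 for the non-binding constraint.
From A_Bᵀ y = c: 1·y_steel + 3·y_lathe time = 7; 6·y_steel + 6·y_lathe time = 18.
Solving: y_steel = 1, y_lathe time = 2.
Shadow price of mill time = 0.

0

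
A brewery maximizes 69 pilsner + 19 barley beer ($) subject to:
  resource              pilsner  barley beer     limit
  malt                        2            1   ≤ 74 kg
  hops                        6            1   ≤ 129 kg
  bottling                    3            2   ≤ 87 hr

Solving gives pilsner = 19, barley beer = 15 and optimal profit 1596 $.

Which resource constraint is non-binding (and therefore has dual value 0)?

malt

malt: 53/74 (slack 21)
hops: 129/129 (binding)
bottling: 87/87 (binding)
By complementary slackness, a constraint with positive slack has shadow price 0 → malt.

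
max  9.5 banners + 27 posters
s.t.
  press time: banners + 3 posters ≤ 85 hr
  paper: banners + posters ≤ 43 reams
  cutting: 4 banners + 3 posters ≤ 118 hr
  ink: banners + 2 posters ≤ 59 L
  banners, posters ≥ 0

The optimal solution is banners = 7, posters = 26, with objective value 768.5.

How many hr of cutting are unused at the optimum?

12

cutting used = 4·7 + 3·26 = 106; slack = 118 − 106 = 12.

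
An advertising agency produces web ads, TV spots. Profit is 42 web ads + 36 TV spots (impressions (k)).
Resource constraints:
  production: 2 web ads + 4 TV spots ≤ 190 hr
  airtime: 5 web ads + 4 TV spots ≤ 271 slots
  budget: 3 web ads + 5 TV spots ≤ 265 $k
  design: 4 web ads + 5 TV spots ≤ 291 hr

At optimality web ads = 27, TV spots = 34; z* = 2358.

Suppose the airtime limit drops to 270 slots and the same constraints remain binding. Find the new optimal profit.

2350

At the optimum: production uses 190 of 190 (binding); airtime uses 271 of 271 (binding); budget uses 251 of 265 (slack = 14); design uses 278 of 291 (slack = 13).
By complementary slackness, y = 0 for the non-binding constraints.
Dual feasibility on the basic columns requires 2·y_production + 5·y_airtime = 42, 4·y_production + 4·y_airtime = 36.
→ y_production = 1 and y_airtime = 8.
Δz = y_airtime·Δb = 8 × (-1) = -8, so new z* = 2358 − 8 = 2350.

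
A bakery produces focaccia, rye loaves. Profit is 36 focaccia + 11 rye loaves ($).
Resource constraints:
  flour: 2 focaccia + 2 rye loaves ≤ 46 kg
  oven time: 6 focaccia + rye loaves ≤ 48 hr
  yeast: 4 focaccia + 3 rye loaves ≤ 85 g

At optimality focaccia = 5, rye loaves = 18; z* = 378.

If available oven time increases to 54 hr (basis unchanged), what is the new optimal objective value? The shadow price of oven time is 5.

Δb = 6, so new z* = 378 + (5)·(6) = 378 + 30 = 408.

408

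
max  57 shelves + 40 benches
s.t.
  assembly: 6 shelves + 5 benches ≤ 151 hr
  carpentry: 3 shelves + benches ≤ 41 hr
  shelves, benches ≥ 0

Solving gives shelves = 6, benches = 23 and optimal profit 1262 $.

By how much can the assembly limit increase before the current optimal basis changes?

54

Binding constraints: assembly, carpentry. The basis is B = [[6,5],[3,1]] with det -9.
Per unit increase in assembly, x* moves by d = (-0.1111, 0.3333).
The basis stays optimal until shelves reaches 0; allowable increase = 54 hr.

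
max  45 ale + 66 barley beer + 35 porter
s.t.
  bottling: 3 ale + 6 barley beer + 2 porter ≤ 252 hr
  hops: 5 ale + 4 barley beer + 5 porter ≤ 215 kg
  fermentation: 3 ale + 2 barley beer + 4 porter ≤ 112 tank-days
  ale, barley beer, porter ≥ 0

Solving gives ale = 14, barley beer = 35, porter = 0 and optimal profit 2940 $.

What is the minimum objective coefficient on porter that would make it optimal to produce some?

42

Binding: bottling and fermentation. Non-binding: hops (5 unused).
Since hops is not tight, its dual is 0.
Dual feasibility on the basic columns requires 3·y_bottling + 3·y_fermentation = 45, 6·y_bottling + 2·y_fermentation = 66.
Solving: y_bottling = 9, y_fermentation = 6.
porter enters the basis when its profit ≥ yᵀa₃ = 9·2 + 6·4 = 42.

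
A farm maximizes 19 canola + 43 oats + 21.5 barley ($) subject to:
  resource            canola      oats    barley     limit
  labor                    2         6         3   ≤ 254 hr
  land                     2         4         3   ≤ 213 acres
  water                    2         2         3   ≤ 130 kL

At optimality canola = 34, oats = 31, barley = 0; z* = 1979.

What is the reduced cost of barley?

-7

Check each constraint at x*: labor 254/254 (tight); land 192/213 (slack 21); water 130/130 (tight).
Slack constraints have shadow price 0 (complementary slackness).
The binding rows give the dual system: 2·y_labor + 2·y_water = 19 and 6·y_labor + 2·y_water = 43.
→ y_labor = 6 and y_water = 3.5.
Reduced cost of barley: c₃ − yᵀa₃ = 21.5 − (6·3 + 3.5·3) = 21.5 − 28.5 = -7.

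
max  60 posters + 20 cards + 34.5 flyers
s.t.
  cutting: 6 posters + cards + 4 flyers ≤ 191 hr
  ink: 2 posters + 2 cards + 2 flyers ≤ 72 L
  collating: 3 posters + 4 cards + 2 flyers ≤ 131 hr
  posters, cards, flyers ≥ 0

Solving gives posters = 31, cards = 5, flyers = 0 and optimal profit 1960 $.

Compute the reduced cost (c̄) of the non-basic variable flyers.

-9.5

At the optimum: cutting uses 191 of 191 (binding); ink uses 72 of 72 (binding); collating uses 113 of 131 (slack = 18).
Since collating is not tight, its dual is 0.
The binding rows give the dual system: 6·y_cutting + 2·y_ink = 60 and 1·y_cutting + 2·y_ink = 20.
This yields shadow prices y_cutting = 8, y_ink = 6.
Reduced cost of flyers: c₃ − yᵀa₃ = 34.5 − (8·4 + 6·2) = 34.5 − 44 = -9.5.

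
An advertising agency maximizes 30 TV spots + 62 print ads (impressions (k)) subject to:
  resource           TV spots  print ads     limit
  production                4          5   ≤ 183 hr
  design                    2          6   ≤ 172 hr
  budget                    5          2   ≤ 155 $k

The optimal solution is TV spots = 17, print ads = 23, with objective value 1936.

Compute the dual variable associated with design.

7

Check each constraint at x*: production 183/183 (tight); design 172/172 (tight); budget 131/155 (slack 24).
By complementary slackness, y = 0 for the non-binding constraint.
The binding rows give the dual system: 4·y_production + 2·y_design = 30 and 5·y_production + 6·y_design = 62.
→ y_production = 4 and y_design = 7.
Shadow price of design = 7.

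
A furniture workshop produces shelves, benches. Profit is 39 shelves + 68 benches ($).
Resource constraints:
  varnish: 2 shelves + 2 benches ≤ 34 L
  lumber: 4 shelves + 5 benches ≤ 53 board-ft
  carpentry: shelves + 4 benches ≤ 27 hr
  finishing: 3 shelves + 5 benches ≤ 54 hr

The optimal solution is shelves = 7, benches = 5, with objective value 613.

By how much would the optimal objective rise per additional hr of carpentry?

Binding: lumber and carpentry. Non-binding: varnish (10 unused), finishing (8 unused).
Since varnish, finishing are not tight, their duals are 0.
Dual feasibility on the basic columns requires 4·y_lumber + 1·y_carpentry = 39, 5·y_lumber + 4·y_carpentry = 68.
→ y_lumber = 8 and y_carpentry = 7.
Shadow price of carpentry = 7.

7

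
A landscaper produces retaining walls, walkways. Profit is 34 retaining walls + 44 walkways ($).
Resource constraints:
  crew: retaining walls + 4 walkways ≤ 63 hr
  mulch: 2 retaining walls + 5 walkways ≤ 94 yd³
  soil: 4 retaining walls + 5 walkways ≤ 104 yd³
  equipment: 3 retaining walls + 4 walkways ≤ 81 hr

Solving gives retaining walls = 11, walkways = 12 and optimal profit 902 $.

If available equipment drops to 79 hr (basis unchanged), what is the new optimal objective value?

Check each constraint at x*: crew 59/63 (slack 4); mulch 82/94 (slack 12); soil 104/104 (tight); equipment 81/81 (tight).
By complementary slackness, y = 0 for the non-binding constraints.
Dual feasibility on the basic columns requires 4·y_soil + 3·y_equipment = 34, 5·y_soil + 4·y_equipment = 44.
→ y_soil = 4 and y_equipment = 6.
Δz = y_equipment·Δb = 6 × (-2) = -12, so new z* = 902 − 12 = 890.

890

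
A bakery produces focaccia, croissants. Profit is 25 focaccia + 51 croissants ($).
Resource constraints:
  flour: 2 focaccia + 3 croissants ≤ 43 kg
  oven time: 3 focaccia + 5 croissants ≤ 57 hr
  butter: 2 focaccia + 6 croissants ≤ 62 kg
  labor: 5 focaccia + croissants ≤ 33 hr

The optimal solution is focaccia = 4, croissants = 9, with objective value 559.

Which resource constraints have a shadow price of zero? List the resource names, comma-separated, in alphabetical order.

flour, labor

flour: 35/43 (slack 8)
oven time: 57/57 (binding)
butter: 62/62 (binding)
labor: 29/33 (slack 4)
By complementary slackness, a constraint with positive slack has shadow price 0 → flour, labor.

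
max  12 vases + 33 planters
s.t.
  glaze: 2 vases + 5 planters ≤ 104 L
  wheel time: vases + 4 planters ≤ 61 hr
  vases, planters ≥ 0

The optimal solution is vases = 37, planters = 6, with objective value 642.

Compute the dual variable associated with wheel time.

2

Both glaze and wheel time are binding at x*.
Dual feasibility on the basic columns requires 2·y_glaze + 1·y_wheel time = 12, 5·y_glaze + 4·y_wheel time = 33.
→ y_glaze = 5 and y_wheel time = 2.
Shadow price of wheel time = 2.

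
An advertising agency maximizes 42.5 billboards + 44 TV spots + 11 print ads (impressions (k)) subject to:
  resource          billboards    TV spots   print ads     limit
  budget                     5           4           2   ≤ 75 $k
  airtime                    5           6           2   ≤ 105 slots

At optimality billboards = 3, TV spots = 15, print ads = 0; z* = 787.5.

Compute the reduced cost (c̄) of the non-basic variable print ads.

Both budget and airtime are binding at x*.
From A_Bᵀ y = c: 5·y_budget + 5·y_airtime = 42.5; 4·y_budget + 6·y_airtime = 44.
This yields shadow prices y_budget = 3.5, y_airtime = 5.
Reduced cost of print ads: c₃ − yᵀa₃ = 11 − (3.5·2 + 5·2) = 11 − 17 = -6.

-6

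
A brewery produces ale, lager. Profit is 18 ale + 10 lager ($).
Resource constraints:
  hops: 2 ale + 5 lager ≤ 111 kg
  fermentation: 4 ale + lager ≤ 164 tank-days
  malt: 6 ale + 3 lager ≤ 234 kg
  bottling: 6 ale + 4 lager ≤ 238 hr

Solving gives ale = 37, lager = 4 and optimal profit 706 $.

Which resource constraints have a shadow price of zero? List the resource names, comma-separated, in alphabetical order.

hops: 94/111 (slack 17)
fermentation: 152/164 (slack 12)
malt: 234/234 (binding)
bottling: 238/238 (binding)
By complementary slackness, a constraint with positive slack has shadow price 0 → fermentation, hops.

fermentation, hops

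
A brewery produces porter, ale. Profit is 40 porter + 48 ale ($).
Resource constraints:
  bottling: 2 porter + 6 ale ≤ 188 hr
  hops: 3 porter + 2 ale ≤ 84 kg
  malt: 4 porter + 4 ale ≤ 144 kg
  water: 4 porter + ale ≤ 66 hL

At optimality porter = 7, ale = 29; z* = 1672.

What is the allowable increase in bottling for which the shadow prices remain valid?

28

Binding constraints: bottling, malt. The basis is B = [[2,6],[4,4]] with det -16.
Per unit increase in bottling, x* moves by d = (-0.25, 0.25).
The basis stays optimal until porter reaches 0; allowable increase = 28 hr.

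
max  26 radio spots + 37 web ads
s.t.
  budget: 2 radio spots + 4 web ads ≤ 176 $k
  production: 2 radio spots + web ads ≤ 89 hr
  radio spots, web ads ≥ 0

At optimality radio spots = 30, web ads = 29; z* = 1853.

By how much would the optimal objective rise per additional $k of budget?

8

Both budget and production are binding at x*.
The binding rows give the dual system: 2·y_budget + 2·y_production = 26 and 4·y_budget + 1·y_production = 37.
Solving: y_budget = 8, y_production = 5.
Shadow price of budget = 8.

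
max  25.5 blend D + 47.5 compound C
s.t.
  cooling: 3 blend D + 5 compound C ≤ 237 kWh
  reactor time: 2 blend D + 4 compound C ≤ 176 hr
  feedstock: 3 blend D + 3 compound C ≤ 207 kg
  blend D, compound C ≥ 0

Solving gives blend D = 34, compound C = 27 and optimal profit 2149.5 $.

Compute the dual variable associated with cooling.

3.5

At the optimum: cooling uses 237 of 237 (binding); reactor time uses 176 of 176 (binding); feedstock uses 183 of 207 (slack = 24).
Since feedstock is not tight, its dual is 0.
From A_Bᵀ y = c: 3·y_cooling + 2·y_reactor time = 25.5; 5·y_cooling + 4·y_reactor time = 47.5.
Solving: y_cooling = 3.5, y_reactor time = 7.5.
Shadow price of cooling = 3.5.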